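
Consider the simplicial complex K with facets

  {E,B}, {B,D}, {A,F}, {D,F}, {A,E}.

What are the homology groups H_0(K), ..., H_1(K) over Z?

H_0 = Z,  H_1 = Z.

Order the vertices as A < B < D < E < F. Listing each simplex with vertices in this order, K has dimension 1 with simplices:

  0-simplices (5): A, B, D, E, F
  1-simplices (5): AE, AF, BD, BE, DF

so the chain groups are C_0 ≅ Z^5, C_1 ≅ Z^5.

∂_1: C_1 → C_0 sends each edge [p,q] (with p < q) to q − p.
The resulting 5×5 matrix has rank 4, and its Smith normal form has invariant factors (1,1,1,1).

From H_k ≅ ker(∂_k) / im(∂_{k+1}) we obtain:

  H_0: rank C_0 − rank ∂_1 = 5 − 4 = 1, and the invariant factors of ∂_1 are all 1, so H_0 = Z.
  H_1: rank ker ∂_1 − rank ∂_2 = (5 − 4) − 0 = 1, and there is no ∂_2, so H_1 = Z.

As a check, the Euler characteristic is 5 − 5 = 0, which agrees with 1 − 1 = 0.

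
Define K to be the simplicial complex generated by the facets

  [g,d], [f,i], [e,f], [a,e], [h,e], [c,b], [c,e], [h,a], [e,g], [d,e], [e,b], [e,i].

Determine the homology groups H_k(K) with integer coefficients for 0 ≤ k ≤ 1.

H_0 ≅ Z,  H_1 ≅ Z^4.

Take the total order a < b < c < d < e < f < g < h < i on the vertex set. Then K (dimension 1) consists of the simplices:

  0-simplices (9): a, b, c, d, e, f, g, h, i
  1-simplices (12): ae, ah, bc, be, ce, de, dg, ef, eg, eh, ei, fi

so the chain groups are C_0 ≅ Z^9, C_1 ≅ Z^12.

The boundary map ∂_1: C_1 → C_0 maps an edge to its endpoints' difference, ∂[p,q] = q − p.
This gives a 9×12 integer matrix of rank 8; reducing to Smith normal form yields diagonal entries (1,1,1,1,1,1,1,1).

From H_k ≅ ker(∂_k) / im(∂_{k+1}) we obtain:

  H_0: rank C_0 − rank ∂_1 = 9 − 8 = 1, and the invariant factors of ∂_1 are all 1, so H_0 = Z.
  H_1: rank ker ∂_1 − rank ∂_2 = (12 − 8) − 0 = 4, and there is no ∂_2, so H_1 = Z^4.

As a check, the Euler characteristic is 9 − 12 = -3, which agrees with 1 − 4 = -3.
(K is a triangulation of a wedge of 4 circles.)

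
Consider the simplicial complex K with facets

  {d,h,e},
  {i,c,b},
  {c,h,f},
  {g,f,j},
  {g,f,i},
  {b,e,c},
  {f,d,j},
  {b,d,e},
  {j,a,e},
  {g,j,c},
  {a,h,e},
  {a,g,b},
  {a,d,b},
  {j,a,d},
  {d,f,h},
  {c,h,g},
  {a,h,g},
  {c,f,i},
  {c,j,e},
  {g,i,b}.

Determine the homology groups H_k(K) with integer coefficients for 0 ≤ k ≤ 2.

H_0 = Z,  H_1 = Z ⊕ Z_2,  H_2 = 0.

Fix the vertex order a < b < c < d < e < f < g < h < i < j and write every simplex with vertices in increasing order. Then dim K = 2 and the simplices of K are:

  0-simplices (10): a, b, c, d, e, f, g, h, i, j
  1-simplices (30): ab, ad, ae, ag, ah, aj, bc, bd, be, bg, bi, ce, cf, cg, ch, ci, cj, de, df, dh, dj, eh, ej, fg, fh, fi, fj, gh, gi, gj
  2-simplices (20): abd, abg, adj, aeh, aej, agh, bce, bci, bde, bgi, cej, cfh, cfi, cgh, cgj, deh, dfh, dfj, fgi, fgj

so the chain groups are C_0 ≅ Z^10, C_1 ≅ Z^30, C_2 ≅ Z^20.

Boundary ∂_1: C_1 → C_0 is given by ∂[p,q] = [q] − [p]. For instance
  ∂gh = h − g.
This gives a 10×30 integer matrix of rank 9; reducing to Smith normal form yields diagonal entries (1,1,1,1,1,1,1,1,1).

∂_2: C_2 → C_1 sends each 2-simplex [p,q,r] to [q,r] − [p,r] + [p,q]. For instance
  ∂cej = ej − cj + ce,
  ∂fgj = gj − fj + fg.
This gives a 30×20 integer matrix of rank 20; reducing to Smith normal form yields diagonal entries (1,1,1,1,1,1,1,1,1,1,1,1,1,1,1,1,1,1,1,2).

Reading off H_k = ker ∂_k / im ∂_{k+1}:

  H_0: rank C_0 − rank ∂_1 = 10 − 9 = 1, and the invariant factors of ∂_1 are all 1, so H_0 = Z.
  H_1: rank ker ∂_1 − rank ∂_2 = (30 − 9) − 20 = 1, and ∂_2 has invariant factor 2 > 1, so H_1 = Z ⊕ Z_2.
  H_2: rank ker ∂_2 − rank ∂_3 = (20 − 20) − 0 = 0, and there is no ∂_3, so H_2 = 0.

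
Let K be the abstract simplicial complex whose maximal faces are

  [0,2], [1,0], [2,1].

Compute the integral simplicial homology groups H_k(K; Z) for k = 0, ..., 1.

H_0 ≅ Z,  H_1 ≅ Z.

We work with the vertex ordering 0 < 1 < 2. The simplices of K, each written with vertices in increasing order, are:

  0-simplices (3): [0], [1], [2]
  1-simplices (3): [0,1], [0,2], [1,2]

so the chain groups are C_0 ≅ Z^3, C_1 ≅ Z^3.

The boundary map ∂_1: C_1 → C_0 is given by ∂[p,q] = [q] − [p]. For instance
  ∂[1,2] = [2] − [1].
The resulting 3×3 matrix has rank 2, and its Smith normal form has invariant factors (1,1).

Now H_k = ker ∂_k / im ∂_{k+1}, so:

  H_0: rank C_0 − rank ∂_1 = 3 − 2 = 1, and the invariant factors of ∂_1 are all 1, so H_0 ≅ Z.
  H_1: rank ker ∂_1 − rank ∂_2 = (3 − 2) − 0 = 1, and there is no ∂_2, so H_1 ≅ Z.

As a check, the Euler characteristic is 3 − 3 = 0, which agrees with 1 − 1 = 0.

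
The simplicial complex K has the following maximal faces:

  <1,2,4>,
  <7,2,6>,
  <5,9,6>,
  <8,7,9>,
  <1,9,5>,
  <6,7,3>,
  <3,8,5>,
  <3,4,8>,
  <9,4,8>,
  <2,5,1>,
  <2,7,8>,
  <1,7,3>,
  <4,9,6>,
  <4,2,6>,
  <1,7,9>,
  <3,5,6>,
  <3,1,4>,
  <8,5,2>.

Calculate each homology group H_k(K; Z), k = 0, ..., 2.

H_0 ≅ Z,  H_1 ≅ Z^2,  H_2 ≅ Z.

Take the total order 1 < 2 < 3 < 4 < 5 < 6 < 7 < 8 < 9 on the vertex set. Then K (dimension 2) consists of the simplices:

  0-simplices (9): [1], [2], [3], [4], [5], [6], [7], [8], [9]
  1-simplices (27): (27 of them)
  2-simplices (18): [1,2,4], [1,2,5], [1,3,4], [1,3,7], [1,5,9], [1,7,9], [2,4,6], [2,5,8], [2,6,7], [2,7,8], [3,4,8], [3,5,6], [3,5,8], [3,6,7], [4,6,9], [4,8,9], [5,6,9], [7,8,9]

so the chain groups are C_0 ≅ Z^9, C_1 ≅ Z^27, C_2 ≅ Z^18.

The boundary map ∂_1: C_1 → C_0 is given by ∂[p,q] = [q] − [p]. For instance
  ∂[2,7] = [7] − [2].
This gives a 9×27 integer matrix of rank 8; reducing to Smith normal form yields diagonal entries (1,1,1,1,1,1,1,1).

Boundary ∂_2: C_2 → C_1 maps a triangle to the signed sum of its edges. For instance
  ∂[1,5,9] = [5,9] − [1,9] + [1,5],
  ∂[1,7,9] = [7,9] − [1,9] + [1,7].
The 27×18 boundary matrix has rank 17 and Smith normal form diag(1,1,1,1,1,1,1,1,1,1,1,1,1,1,1,1,1).

Computing H_k = (kernel of ∂_k) / (image of ∂_{k+1}):

  H_0: rank C_0 − rank ∂_1 = 9 − 8 = 1, and the invariant factors of ∂_1 are all 1, so H_0 = Z.
  H_1: rank ker ∂_1 − rank ∂_2 = (27 − 8) − 17 = 2, and the invariant factors of ∂_2 are all 1, so H_1 = Z^2.
  H_2: rank ker ∂_2 − rank ∂_3 = (18 − 17) − 0 = 1, and there is no ∂_3, so H_2 = Z.

As a check, the Euler characteristic is 9 − 27 + 18 = 0, which agrees with 1 − 2 + 1 = 0.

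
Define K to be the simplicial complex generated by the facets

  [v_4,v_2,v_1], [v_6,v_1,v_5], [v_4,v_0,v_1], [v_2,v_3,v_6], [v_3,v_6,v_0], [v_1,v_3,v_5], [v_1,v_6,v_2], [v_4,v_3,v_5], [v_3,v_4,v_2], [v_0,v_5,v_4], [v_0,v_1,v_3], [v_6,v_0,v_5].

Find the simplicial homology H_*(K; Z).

Take the total order v_0 < v_1 < v_2 < v_3 < v_4 < v_5 < v_6 on the vertex set. Then K (dimension 2) consists of the simplices:

  0-simplices (7): [v_0], [v_1], [v_2], [v_3], [v_4], [v_5], [v_6]
  1-simplices (18): (18 of them)
  2-simplices (12): (12 of them)

Hence C_0 ≅ Z^7, C_1 ≅ Z^18, C_2 ≅ Z^12.

The boundary map ∂_1: C_1 → C_0 is given by ∂[p,q] = [q] − [p].
The 7×18 boundary matrix has rank 6 and Smith normal form diag(1,1,1,1,1,1).

∂_2: C_2 → C_1 sends each 2-simplex [p,q,r] to [q,r] − [p,r] + [p,q]. For instance
  ∂[v_0,v_1,v_3] = [v_1,v_3] − [v_0,v_3] + [v_0,v_1],
  ∂[v_1,v_5,v_6] = [v_5,v_6] − [v_1,v_6] + [v_1,v_5].
As a 18×12 matrix over Z this has rank 12, with invariant factors (1,1,1,1,1,1,1,1,1,1,1,2).

Now H_k = ker ∂_k / im ∂_{k+1}, so:

  H_0: rank C_0 − rank ∂_1 = 7 − 6 = 1, and the invariant factors of ∂_1 are all 1, so H_0 ≅ Z.
  H_1: rank ker ∂_1 − rank ∂_2 = (18 − 6) − 12 = 0, and ∂_2 has invariant factor 2 > 1, so H_1 ≅ Z/2.
  H_2: rank ker ∂_2 − rank ∂_3 = (12 − 12) − 0 = 0, and there is no ∂_3, so H_2 ≅ 0.

As a check, the Euler characteristic is 7 − 18 + 12 = 1, which agrees with 1 − 0 + 0 = 1.

H_0 ≅ Z,  H_1 ≅ Z/2,  H_2 = 0.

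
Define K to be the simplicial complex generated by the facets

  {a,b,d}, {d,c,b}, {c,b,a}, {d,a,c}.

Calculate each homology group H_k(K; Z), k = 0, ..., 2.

Fix the vertex order a < b < c < d and write every simplex with vertices in increasing order. Then dim K = 2 and the simplices of K are:

  0-simplices (4): a, b, c, d
  1-simplices (6): ab, ac, ad, bc, bd, cd
  2-simplices (4): abc, abd, acd, bcd

so the chain groups are C_0 ≅ Z^4, C_1 ≅ Z^6, C_2 ≅ Z^4.

The boundary map ∂_1: C_1 → C_0 is given by ∂[p,q] = [q] − [p]. For instance
  ∂ab = b − a.
The resulting 4×6 matrix has rank 3, and its Smith normal form has invariant factors (1,1,1).

Boundary ∂_2: C_2 → C_1 acts by ∂[p,q,r] = [q,r] − [p,r] + [p,q]. For instance
  ∂abc = bc − ac + ab,
  ∂bcd = cd − bd + bc.
This gives a 6×4 integer matrix of rank 3; reducing to Smith normal form yields diagonal entries (1,1,1).

From H_k ≅ ker(∂_k) / im(∂_{k+1}) we obtain:

  H_0: rank C_0 − rank ∂_1 = 4 − 3 = 1, and the invariant factors of ∂_1 are all 1, so H_0 ≅ Z.
  H_1: rank ker ∂_1 − rank ∂_2 = (6 − 3) − 3 = 0, and the invariant factors of ∂_2 are all 1, so H_1 ≅ 0.
  H_2: rank ker ∂_2 − rank ∂_3 = (4 − 3) − 0 = 1, and there is no ∂_3, so H_2 ≅ Z.

H_0 = Z,  H_1 = 0,  H_2 = Z.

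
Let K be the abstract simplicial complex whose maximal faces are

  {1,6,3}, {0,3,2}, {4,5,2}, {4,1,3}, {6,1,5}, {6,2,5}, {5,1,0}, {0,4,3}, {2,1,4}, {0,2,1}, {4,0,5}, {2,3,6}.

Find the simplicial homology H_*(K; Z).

We work with the vertex ordering 0 < 1 < 2 < 3 < 4 < 5 < 6. The simplices of K, each written with vertices in increasing order, are:

  0-simplices (7): [0], [1], [2], [3], [4], [5], [6]
  1-simplices (18): [0,1], [0,2], [0,3], [0,4], [0,5], [1,2], [1,3], [1,4], [1,5], [1,6], [2,3], [2,4], [2,5], [2,6], [3,4], [3,6], [4,5], [5,6]
  2-simplices (12): [0,1,2], [0,1,5], [0,2,3], [0,3,4], [0,4,5], [1,2,4], [1,3,4], [1,3,6], [1,5,6], [2,3,6], [2,4,5], [2,5,6]

Hence C_0 ≅ Z^7, C_1 ≅ Z^18, C_2 ≅ Z^12.

∂_1: C_1 → C_0 is given by ∂[p,q] = [q] − [p].
The resulting 7×18 matrix has rank 6, and its Smith normal form has invariant factors (1,1,1,1,1,1).

The boundary map ∂_2: C_2 → C_1 acts by ∂[p,q,r] = [q,r] − [p,r] + [p,q]. For instance
  ∂[0,2,3] = [2,3] − [0,3] + [0,2],
  ∂[1,2,4] = [2,4] − [1,4] + [1,2].
The resulting 18×12 matrix has rank 12, and its Smith normal form has invariant factors (1,1,1,1,1,1,1,1,1,1,1,2).

Reading off H_k = ker ∂_k / im ∂_{k+1}:

  H_0: rank C_0 − rank ∂_1 = 7 − 6 = 1, and the invariant factors of ∂_1 are all 1, so H_0 = Z.
  H_1: rank ker ∂_1 − rank ∂_2 = (18 − 6) − 12 = 0, and ∂_2 has invariant factor 2 > 1, so H_1 = Z/2.
  H_2: rank ker ∂_2 − rank ∂_3 = (12 − 12) − 0 = 0, and there is no ∂_3, so H_2 = 0.

H_0 = Z,  H_1 = Z/2,  H_2 = 0.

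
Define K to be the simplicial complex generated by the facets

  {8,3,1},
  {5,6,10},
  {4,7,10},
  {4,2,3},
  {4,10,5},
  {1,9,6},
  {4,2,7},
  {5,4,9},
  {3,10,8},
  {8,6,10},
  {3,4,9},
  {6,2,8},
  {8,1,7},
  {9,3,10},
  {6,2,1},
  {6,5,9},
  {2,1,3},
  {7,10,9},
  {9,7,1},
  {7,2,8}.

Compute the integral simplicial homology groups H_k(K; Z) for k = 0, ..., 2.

H_0 ≅ Z,  H_1 ≅ Z ⊕ Z/2,  H_2 = 0.

Order the vertices as 1 < 2 < 3 < 4 < 5 < 6 < 7 < 8 < 9 < 10. Listing each simplex with vertices in this order, K has dimension 2 with simplices:

  0-simplices (10): [1], [2], [3], [4], [5], [6], [7], [8], [9], [10]
  1-simplices (30): (30 of them)
  2-simplices (20): (20 of them)

Hence C_0 ≅ Z^10, C_1 ≅ Z^30, C_2 ≅ Z^20.

Boundary ∂_1: C_1 → C_0 sends each edge [p,q] (with p < q) to q − p.
This gives a 10×30 integer matrix of rank 9; reducing to Smith normal form yields diagonal entries (1,1,1,1,1,1,1,1,1).

∂_2: C_2 → C_1 sends each 2-simplex [p,q,r] to [q,r] − [p,r] + [p,q]. For instance
  ∂[5,6,10] = [6,10] − [5,10] + [5,6],
  ∂[5,6,9] = [6,9] − [5,9] + [5,6].
The resulting 30×20 matrix has rank 20, and its Smith normal form has invariant factors (1,1,1,1,1,1,1,1,1,1,1,1,1,1,1,1,1,1,1,2).

Now H_k = ker ∂_k / im ∂_{k+1}, so:

  H_0: rank C_0 − rank ∂_1 = 10 − 9 = 1, and the invariant factors of ∂_1 are all 1, so H_0 = Z.
  H_1: rank ker ∂_1 − rank ∂_2 = (30 − 9) − 20 = 1, and ∂_2 has invariant factor 2 > 1, so H_1 = Z ⊕ Z/2.
  H_2: rank ker ∂_2 − rank ∂_3 = (20 − 20) − 0 = 0, and there is no ∂_3, so H_2 = 0.

(K is a triangulation of the Klein bottle.)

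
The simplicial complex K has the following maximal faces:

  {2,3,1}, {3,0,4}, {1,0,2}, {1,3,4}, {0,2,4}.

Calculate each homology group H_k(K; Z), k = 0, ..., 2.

We work with the vertex ordering 0 < 1 < 2 < 3 < 4. The simplices of K, each written with vertices in increasing order, are:

  0-simplices (5): [0], [1], [2], [3], [4]
  1-simplices (10): [0,1], [0,2], [0,3], [0,4], [1,2], [1,3], [1,4], [2,3], [2,4], [3,4]
  2-simplices (5): [0,1,2], [0,2,4], [0,3,4], [1,2,3], [1,3,4]

so the chain groups are C_0 ≅ Z^5, C_1 ≅ Z^10, C_2 ≅ Z^5.

The boundary map ∂_1: C_1 → C_0 sends each edge [p,q] (with p < q) to q − p. For instance
  ∂[0,2] = [2] − [0].
This gives a 5×10 integer matrix of rank 4; reducing to Smith normal form yields diagonal entries (1,1,1,1).

The boundary map ∂_2: C_2 → C_1 maps a triangle to the signed sum of its edges. For instance
  ∂[0,1,2] = [1,2] − [0,2] + [0,1],
  ∂[1,2,3] = [2,3] − [1,3] + [1,2].
The resulting 10×5 matrix has rank 5, and its Smith normal form has invariant factors (1,1,1,1,1).

From H_k ≅ ker(∂_k) / im(∂_{k+1}) we obtain:

  H_0: rank C_0 − rank ∂_1 = 5 − 4 = 1, and the invariant factors of ∂_1 are all 1, so H_0 = Z.
  H_1: rank ker ∂_1 − rank ∂_2 = (10 − 4) − 5 = 1, and the invariant factors of ∂_2 are all 1, so H_1 = Z.
  H_2: rank ker ∂_2 − rank ∂_3 = (5 − 5) − 0 = 0, and there is no ∂_3, so H_2 = 0.

H_0 ≅ Z,  H_1 ≅ Z,  H_2 = 0.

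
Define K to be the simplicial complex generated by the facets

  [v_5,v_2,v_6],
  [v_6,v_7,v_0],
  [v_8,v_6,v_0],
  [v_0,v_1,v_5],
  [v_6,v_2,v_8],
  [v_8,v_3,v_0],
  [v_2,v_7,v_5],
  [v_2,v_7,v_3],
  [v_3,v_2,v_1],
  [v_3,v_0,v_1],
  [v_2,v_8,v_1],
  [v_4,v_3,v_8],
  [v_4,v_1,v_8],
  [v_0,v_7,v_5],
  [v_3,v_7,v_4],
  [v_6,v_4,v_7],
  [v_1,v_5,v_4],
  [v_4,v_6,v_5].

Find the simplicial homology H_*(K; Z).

H_0 ≅ Z,  H_1 ≅ Z ⊕ Z/2,  H_2 = 0.

K has 9 vertices, 27 edges, 18 triangles.
rank ∂_0 = 0, rank ∂_1 = 8 ⇒ b_0 = 9 − 0 − 8 = 1; all invariant factors of ∂_1 are 1 so no torsion. So H_0 = Z.
rank ∂_1 = 8, rank ∂_2 = 18 ⇒ b_1 = 27 − 8 − 18 = 1; ∂_2 has invariant factor(s) [2] giving torsion. So H_1 = Z ⊕ Z/2.
rank ∂_2 = 18, rank ∂_3 = 0 ⇒ b_2 = 18 − 18 − 0 = 0. So H_2 = 0.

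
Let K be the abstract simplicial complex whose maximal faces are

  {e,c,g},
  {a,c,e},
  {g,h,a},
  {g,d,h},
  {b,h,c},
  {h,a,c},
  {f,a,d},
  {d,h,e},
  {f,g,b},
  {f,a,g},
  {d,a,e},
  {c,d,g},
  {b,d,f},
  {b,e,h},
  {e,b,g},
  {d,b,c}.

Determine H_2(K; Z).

H_2 = Z.

Order the vertices as a < b < c < d < e < f < g < h. Listing each simplex with vertices in this order, K has dimension 2 with simplices:

  0-simplices (8): a, b, c, d, e, f, g, h
  1-simplices (24): ac, ad, ae, af, ag, ah, bc, bd, be, bf, bg, bh, cd, ce, cg, ch, de, df, dg, dh, eg, eh, fg, gh
  2-simplices (16): ace, ach, ade, adf, afg, agh, bcd, bch, bdf, beg, beh, bfg, cdg, ceg, deh, dgh

so the chain groups are C_0 ≅ Z^8, C_1 ≅ Z^24, C_2 ≅ Z^16.

∂_1: C_1 → C_0 is given by ∂[p,q] = [q] − [p]. For instance
  ∂gh = h − g.
The resulting 8×24 matrix has rank 7, and its Smith normal form has invariant factors (1,1,1,1,1,1,1).

The boundary map ∂_2: C_2 → C_1 sends each 2-simplex [p,q,r] to [q,r] − [p,r] + [p,q]. For instance
  ∂deh = eh − dh + de,
  ∂agh = gh − ah + ag.
This gives a 24×16 integer matrix of rank 15; reducing to Smith normal form yields diagonal entries (1,1,1,1,1,1,1,1,1,1,1,1,1,1,1).

Now H_k = ker ∂_k / im ∂_{k+1}, so:

  H_2: rank ker ∂_2 − rank ∂_3 = (16 − 15) − 0 = 1, and there is no ∂_3, so H_2 = Z.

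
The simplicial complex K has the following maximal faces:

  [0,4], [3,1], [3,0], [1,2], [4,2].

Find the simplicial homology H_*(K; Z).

H_0 ≅ Z,  H_1 ≅ Z.

We work with the vertex ordering 0 < 1 < 2 < 3 < 4. The simplices of K, each written with vertices in increasing order, are:

  0-simplices (5): [0], [1], [2], [3], [4]
  1-simplices (5): [0,3], [0,4], [1,2], [1,3], [2,4]

giving chain groups C_0 ≅ Z^5, C_1 ≅ Z^5.

The boundary map ∂_1: C_1 → C_0 is given by ∂[p,q] = [q] − [p]. For instance
  ∂[1,3] = [3] − [1].
This gives a 5×5 integer matrix of rank 4; reducing to Smith normal form yields diagonal entries (1,1,1,1).

Reading off H_k = ker ∂_k / im ∂_{k+1}:

  H_0: rank C_0 − rank ∂_1 = 5 − 4 = 1, and the invariant factors of ∂_1 are all 1, so H_0 ≅ Z.
  H_1: rank ker ∂_1 − rank ∂_2 = (5 − 4) − 0 = 1, and there is no ∂_2, so H_1 ≅ Z.

As a check, the Euler characteristic is 5 − 5 = 0, which agrees with 1 − 1 = 0.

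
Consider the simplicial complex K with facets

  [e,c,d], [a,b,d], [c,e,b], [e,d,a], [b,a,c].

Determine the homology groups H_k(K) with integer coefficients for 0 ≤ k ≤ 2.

H_0 = Z,  H_1 = Z,  H_2 = 0.

We work with the vertex ordering a < b < c < d < e. The simplices of K, each written with vertices in increasing order, are:

  0-simplices (5): a, b, c, d, e
  1-simplices (10): ab, ac, ad, ae, bc, bd, be, cd, ce, de
  2-simplices (5): abc, abd, ade, bce, cde

giving chain groups C_0 ≅ Z^5, C_1 ≅ Z^10, C_2 ≅ Z^5.

Boundary ∂_1: C_1 → C_0 sends each edge [p,q] (with p < q) to q − p. For instance
  ∂bc = c − b.
The resulting 5×10 matrix has rank 4, and its Smith normal form has invariant factors (1,1,1,1).

The boundary map ∂_2: C_2 → C_1 acts by ∂[p,q,r] = [q,r] − [p,r] + [p,q]. For instance
  ∂cde = de − ce + cd,
  ∂abd = bd − ad + ab.
The 10×5 boundary matrix has rank 5 and Smith normal form diag(1,1,1,1,1).

Reading off H_k = ker ∂_k / im ∂_{k+1}:

  H_0: rank C_0 − rank ∂_1 = 5 − 4 = 1, and the invariant factors of ∂_1 are all 1, so H_0 = Z.
  H_1: rank ker ∂_1 − rank ∂_2 = (10 − 4) − 5 = 1, and the invariant factors of ∂_2 are all 1, so H_1 = Z.
  H_2: rank ker ∂_2 − rank ∂_3 = (5 − 5) − 0 = 0, and there is no ∂_3, so H_2 = 0.

As a check, the Euler characteristic is 5 − 10 + 5 = 0, which agrees with 1 − 1 + 0 = 0.
(K is a triangulation of the Möbius band.)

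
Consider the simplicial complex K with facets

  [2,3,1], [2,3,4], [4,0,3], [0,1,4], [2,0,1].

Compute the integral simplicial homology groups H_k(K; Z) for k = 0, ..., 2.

H_0 = Z,  H_1 = Z,  H_2 = 0.

Fix the vertex order 0 < 1 < 2 < 3 < 4 and write every simplex with vertices in increasing order. Then dim K = 2 and the simplices of K are:

  0-simplices (5): [0], [1], [2], [3], [4]
  1-simplices (10): [0,1], [0,2], [0,3], [0,4], [1,2], [1,3], [1,4], [2,3], [2,4], [3,4]
  2-simplices (5): [0,1,2], [0,1,4], [0,3,4], [1,2,3], [2,3,4]

Hence C_0 ≅ Z^5, C_1 ≅ Z^10, C_2 ≅ Z^5.

The boundary map ∂_1: C_1 → C_0 is given by ∂[p,q] = [q] − [p]. For instance
  ∂[1,3] = [3] − [1].
This gives a 5×10 integer matrix of rank 4; reducing to Smith normal form yields diagonal entries (1,1,1,1).

The boundary map ∂_2: C_2 → C_1 acts by ∂[p,q,r] = [q,r] − [p,r] + [p,q]. For instance
  ∂[0,1,4] = [1,4] − [0,4] + [0,1],
  ∂[1,2,3] = [2,3] − [1,3] + [1,2].
The resulting 10×5 matrix has rank 5, and its Smith normal form has invariant factors (1,1,1,1,1).

Computing H_k = (kernel of ∂_k) / (image of ∂_{k+1}):

  H_0: rank C_0 − rank ∂_1 = 5 − 4 = 1, and the invariant factors of ∂_1 are all 1, so H_0 ≅ Z.
  H_1: rank ker ∂_1 − rank ∂_2 = (10 − 4) − 5 = 1, and the invariant factors of ∂_2 are all 1, so H_1 ≅ Z.
  H_2: rank ker ∂_2 − rank ∂_3 = (5 − 5) − 0 = 0, and there is no ∂_3, so H_2 ≅ 0.

As a check, the Euler characteristic is 5 − 10 + 5 = 0, which agrees with 1 − 1 + 0 = 0.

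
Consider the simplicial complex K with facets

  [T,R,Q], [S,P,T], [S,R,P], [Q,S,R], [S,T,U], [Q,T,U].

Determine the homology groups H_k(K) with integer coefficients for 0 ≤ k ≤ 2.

H_0 = Z,  H_1 = Z,  H_2 = 0.

We work with the vertex ordering P < Q < R < S < T < U. The simplices of K, each written with vertices in increasing order, are:

  0-simplices (6): P, Q, R, S, T, U
  1-simplices (12): PR, PS, PT, QR, QS, QT, QU, RS, RT, ST, SU, TU
  2-simplices (6): PRS, PST, QRS, QRT, QTU, STU

giving chain groups C_0 ≅ Z^6, C_1 ≅ Z^12, C_2 ≅ Z^6.

The boundary map ∂_1: C_1 → C_0 maps an edge to its endpoints' difference, ∂[p,q] = q − p.
As a 6×12 matrix over Z this has rank 5, with invariant factors (1,1,1,1,1).

Boundary ∂_2: C_2 → C_1 maps a triangle to the signed sum of its edges. For instance
  ∂QRT = RT − QT + QR,
  ∂QRS = RS − QS + QR.
This gives a 12×6 integer matrix of rank 6; reducing to Smith normal form yields diagonal entries (1,1,1,1,1,1).

Now H_k = ker ∂_k / im ∂_{k+1}, so:

  H_0: rank C_0 − rank ∂_1 = 6 − 5 = 1, and the invariant factors of ∂_1 are all 1, so H_0 = Z.
  H_1: rank ker ∂_1 − rank ∂_2 = (12 − 5) − 6 = 1, and the invariant factors of ∂_2 are all 1, so H_1 = Z.
  H_2: rank ker ∂_2 − rank ∂_3 = (6 − 6) − 0 = 0, and there is no ∂_3, so H_2 = 0.

As a check, the Euler characteristic is 6 − 12 + 6 = 0, which agrees with 1 − 1 + 0 = 0.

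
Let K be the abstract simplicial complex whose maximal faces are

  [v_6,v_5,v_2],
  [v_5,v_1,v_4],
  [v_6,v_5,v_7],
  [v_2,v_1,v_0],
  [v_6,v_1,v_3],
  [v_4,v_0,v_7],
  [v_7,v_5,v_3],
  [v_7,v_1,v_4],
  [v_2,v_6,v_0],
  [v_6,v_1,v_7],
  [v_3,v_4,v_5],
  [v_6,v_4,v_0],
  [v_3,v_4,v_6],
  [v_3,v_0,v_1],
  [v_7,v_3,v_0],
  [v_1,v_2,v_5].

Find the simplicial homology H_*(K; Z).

K has 8 vertices, 24 edges, 16 triangles.
rank ∂_0 = 0, rank ∂_1 = 7 ⇒ b_0 = 8 − 0 − 7 = 1; all invariant factors of ∂_1 are 1 so no torsion. So H_0 ≅ Z.
rank ∂_1 = 7, rank ∂_2 = 15 ⇒ b_1 = 24 − 7 − 15 = 2; all invariant factors of ∂_2 are 1 so no torsion. So H_1 ≅ Z^2.
rank ∂_2 = 15, rank ∂_3 = 0 ⇒ b_2 = 16 − 15 − 0 = 1. So H_2 ≅ Z.

H_0 ≅ Z,  H_1 ≅ Z^2,  H_2 ≅ Z.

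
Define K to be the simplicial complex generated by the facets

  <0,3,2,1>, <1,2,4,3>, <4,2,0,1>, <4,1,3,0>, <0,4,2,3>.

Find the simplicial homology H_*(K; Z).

Fix the vertex order 0 < 1 < 2 < 3 < 4 and write every simplex with vertices in increasing order. Then dim K = 3 and the simplices of K are:

  0-simplices (5): [0], [1], [2], [3], [4]
  1-simplices (10): [0,1], [0,2], [0,3], [0,4], [1,2], [1,3], [1,4], [2,3], [2,4], [3,4]
  2-simplices (10): [0,1,2], [0,1,3], [0,1,4], [0,2,3], [0,2,4], [0,3,4], [1,2,3], [1,2,4], [1,3,4], [2,3,4]
  3-simplices (5): [0,1,2,3], [0,1,2,4], [0,1,3,4], [0,2,3,4], [1,2,3,4]

Hence C_0 ≅ Z^5, C_1 ≅ Z^10, C_2 ≅ Z^10, C_3 ≅ Z^5.

∂_1: C_1 → C_0 maps an edge to its endpoints' difference, ∂[p,q] = q − p.
As a 5×10 matrix over Z this has rank 4, with invariant factors (1,1,1,1).

∂_2: C_2 → C_1 maps a triangle to the signed sum of its edges. For instance
  ∂[0,1,2] = [1,2] − [0,2] + [0,1],
  ∂[1,3,4] = [3,4] − [1,4] + [1,3].
As a 10×10 matrix over Z this has rank 6, with invariant factors (1,1,1,1,1,1).

The boundary map ∂_3: C_3 → C_2 sends each 3-simplex σ to the alternating sum Σ_i (−1)^i (σ with its i-th vertex removed). For instance
  ∂[0,1,3,4] = [1,3,4] − [0,3,4] + [0,1,4] − [0,1,3],
  ∂[1,2,3,4] = [2,3,4] − [1,3,4] + [1,2,4] − [1,2,3].
As a 10×5 matrix over Z this has rank 4, with invariant factors (1,1,1,1).

Now H_k = ker ∂_k / im ∂_{k+1}, so:

  H_0: rank C_0 − rank ∂_1 = 5 − 4 = 1, and the invariant factors of ∂_1 are all 1, so H_0 = Z.
  H_1: rank ker ∂_1 − rank ∂_2 = (10 − 4) − 6 = 0, and the invariant factors of ∂_2 are all 1, so H_1 = 0.
  H_2: rank ker ∂_2 − rank ∂_3 = (10 − 6) − 4 = 0, and the invariant factors of ∂_3 are all 1, so H_2 = 0.
  H_3: rank ker ∂_3 − rank ∂_4 = (5 − 4) − 0 = 1, and there is no ∂_4, so H_3 = Z.

H_0 = Z,  H_1 = 0,  H_2 = 0,  H_3 = Z.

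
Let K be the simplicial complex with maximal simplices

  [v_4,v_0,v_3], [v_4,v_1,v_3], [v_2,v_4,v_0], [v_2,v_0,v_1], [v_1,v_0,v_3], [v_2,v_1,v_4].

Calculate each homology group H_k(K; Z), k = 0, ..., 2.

K has 5 vertices, 9 edges, 6 triangles.
rank ∂_0 = 0, rank ∂_1 = 4 ⇒ b_0 = 5 − 0 − 4 = 1; all invariant factors of ∂_1 are 1 so no torsion. So H_0 ≅ Z.
rank ∂_1 = 4, rank ∂_2 = 5 ⇒ b_1 = 9 − 4 − 5 = 0; all invariant factors of ∂_2 are 1 so no torsion. So H_1 ≅ 0.
rank ∂_2 = 5, rank ∂_3 = 0 ⇒ b_2 = 6 − 5 − 0 = 1. So H_2 ≅ Z.

H_0 = Z,  H_1 = 0,  H_2 = Z.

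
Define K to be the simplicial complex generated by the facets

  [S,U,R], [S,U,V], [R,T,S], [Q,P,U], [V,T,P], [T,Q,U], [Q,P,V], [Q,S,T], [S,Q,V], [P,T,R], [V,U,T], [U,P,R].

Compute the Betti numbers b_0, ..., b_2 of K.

Order the vertices as P < Q < R < S < T < U < V. Listing each simplex with vertices in this order, K has dimension 2 with simplices:

  0-simplices (7): P, Q, R, S, T, U, V
  1-simplices (18): PQ, PR, PT, PU, PV, QS, QT, QU, QV, RS, RT, RU, ST, SU, SV, TU, TV, UV
  2-simplices (12): PQU, PQV, PRT, PRU, PTV, QST, QSV, QTU, RST, RSU, SUV, TUV

giving chain groups C_0 ≅ Z^7, C_1 ≅ Z^18, C_2 ≅ Z^12.

∂_1: C_1 → C_0 is given by ∂[p,q] = [q] − [p]. For instance
  ∂PU = U − P.
The 7×18 boundary matrix has rank 6 and Smith normal form diag(1,1,1,1,1,1).

Boundary ∂_2: C_2 → C_1 acts by ∂[p,q,r] = [q,r] − [p,r] + [p,q]. For instance
  ∂RST = ST − RT + RS,
  ∂PRU = RU − PU + PR.
As a 18×12 matrix over Z this has rank 12, with invariant factors (1,1,1,1,1,1,1,1,1,1,1,2).

Reading off H_k = ker ∂_k / im ∂_{k+1}:

  H_0: rank C_0 − rank ∂_1 = 7 − 6 = 1, and the invariant factors of ∂_1 are all 1, so H_0 = Z.
  H_1: rank ker ∂_1 − rank ∂_2 = (18 − 6) − 12 = 0, and ∂_2 has invariant factor 2 > 1, so H_1 = Z/2.
  H_2: rank ker ∂_2 − rank ∂_3 = (12 − 12) − 0 = 0, and there is no ∂_3, so H_2 = 0.

(K is a triangulation of the real projective plane RP^2.)

Hence the Betti numbers are b_0 = 1, b_1 = 0, b_2 = 0.

b_0 = 1, b_1 = 0, b_2 = 0.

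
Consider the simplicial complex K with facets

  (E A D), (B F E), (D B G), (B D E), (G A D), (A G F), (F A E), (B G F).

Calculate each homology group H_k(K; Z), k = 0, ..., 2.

Take the total order A < B < D < E < F < G on the vertex set. Then K (dimension 2) consists of the simplices:

  0-simplices (6): A, B, D, E, F, G
  1-simplices (12): AD, AE, AF, AG, BD, BE, BF, BG, DE, DG, EF, FG
  2-simplices (8): ADE, ADG, AEF, AFG, BDE, BDG, BEF, BFG

giving chain groups C_0 ≅ Z^6, C_1 ≅ Z^12, C_2 ≅ Z^8.

The boundary map ∂_1: C_1 → C_0 sends each edge [p,q] (with p < q) to q − p. For instance
  ∂BF = F − B.
This gives a 6×12 integer matrix of rank 5; reducing to Smith normal form yields diagonal entries (1,1,1,1,1).

Boundary ∂_2: C_2 → C_1 maps a triangle to the signed sum of its edges. For instance
  ∂ADE = DE − AE + AD,
  ∂BFG = FG − BG + BF.
The 12×8 boundary matrix has rank 7 and Smith normal form diag(1,1,1,1,1,1,1).

Reading off H_k = ker ∂_k / im ∂_{k+1}:

  H_0: rank C_0 − rank ∂_1 = 6 − 5 = 1, and the invariant factors of ∂_1 are all 1, so H_0 ≅ Z.
  H_1: rank ker ∂_1 − rank ∂_2 = (12 − 5) − 7 = 0, and the invariant factors of ∂_2 are all 1, so H_1 ≅ 0.
  H_2: rank ker ∂_2 − rank ∂_3 = (8 − 7) − 0 = 1, and there is no ∂_3, so H_2 ≅ Z.

H_0 ≅ Z,  H_1 = 0,  H_2 ≅ Z.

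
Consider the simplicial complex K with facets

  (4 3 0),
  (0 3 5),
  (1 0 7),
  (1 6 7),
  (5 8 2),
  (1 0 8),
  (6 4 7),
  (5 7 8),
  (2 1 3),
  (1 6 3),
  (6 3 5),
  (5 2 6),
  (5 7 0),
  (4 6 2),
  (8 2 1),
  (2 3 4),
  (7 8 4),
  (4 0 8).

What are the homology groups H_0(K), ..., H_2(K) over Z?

K has 9 vertices, 27 edges, 18 triangles.
rank ∂_0 = 0, rank ∂_1 = 8 ⇒ b_0 = 9 − 0 − 8 = 1; all invariant factors of ∂_1 are 1 so no torsion. So H_0 = Z.
rank ∂_1 = 8, rank ∂_2 = 18 ⇒ b_1 = 27 − 8 − 18 = 1; ∂_2 has invariant factor(s) [2] giving torsion. So H_1 = Z ⊕ Z/2Z.
rank ∂_2 = 18, rank ∂_3 = 0 ⇒ b_2 = 18 − 18 − 0 = 0. So H_2 = 0.

H_0 = Z,  H_1 = Z ⊕ Z/2Z,  H_2 = 0.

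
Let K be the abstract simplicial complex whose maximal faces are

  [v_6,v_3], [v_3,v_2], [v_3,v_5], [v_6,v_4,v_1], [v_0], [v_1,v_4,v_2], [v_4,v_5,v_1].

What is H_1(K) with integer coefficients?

Order the vertices as v_0 < v_1 < v_2 < v_3 < v_4 < v_5 < v_6. Listing each simplex with vertices in this order, K has dimension 2 with simplices:

  0-simplices (7): [v_0], [v_1], [v_2], [v_3], [v_4], [v_5], [v_6]
  1-simplices (10): [v_1,v_2], [v_1,v_4], [v_1,v_5], [v_1,v_6], [v_2,v_3], [v_2,v_4], [v_3,v_5], [v_3,v_6], [v_4,v_5], [v_4,v_6]
  2-simplices (3): [v_1,v_2,v_4], [v_1,v_4,v_5], [v_1,v_4,v_6]

so the chain groups are C_0 ≅ Z^7, C_1 ≅ Z^10, C_2 ≅ Z^3.

∂_1: C_1 → C_0 maps an edge to its endpoints' difference, ∂[p,q] = q − p.
The resulting 7×10 matrix has rank 5, and its Smith normal form has invariant factors (1,1,1,1,1).

Boundary ∂_2: C_2 → C_1 maps a triangle to the signed sum of its edges. For instance
  ∂[v_1,v_2,v_4] = [v_2,v_4] − [v_1,v_4] + [v_1,v_2],
  ∂[v_1,v_4,v_5] = [v_4,v_5] − [v_1,v_5] + [v_1,v_4].
The resulting 10×3 matrix has rank 3, and its Smith normal form has invariant factors (1,1,1).

Now H_k = ker ∂_k / im ∂_{k+1}, so:

  H_1: rank ker ∂_1 − rank ∂_2 = (10 − 5) − 3 = 2, and the invariant factors of ∂_2 are all 1, so H_1 = Z^2.

H_1 ≅ Z^2.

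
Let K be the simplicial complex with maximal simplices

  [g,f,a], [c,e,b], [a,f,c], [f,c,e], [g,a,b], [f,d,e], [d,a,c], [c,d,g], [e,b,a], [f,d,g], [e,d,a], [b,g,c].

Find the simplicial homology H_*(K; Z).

H_0 ≅ Z,  H_1 ≅ Z/2,  H_2 = 0.

Order the vertices as a < b < c < d < e < f < g. Listing each simplex with vertices in this order, K has dimension 2 with simplices:

  0-simplices (7): a, b, c, d, e, f, g
  1-simplices (18): ab, ac, ad, ae, af, ag, bc, be, bg, cd, ce, cf, cg, de, df, dg, ef, fg
  2-simplices (12): abe, abg, acd, acf, ade, afg, bce, bcg, cdg, cef, def, dfg

Hence C_0 ≅ Z^7, C_1 ≅ Z^18, C_2 ≅ Z^12.

The boundary map ∂_1: C_1 → C_0 maps an edge to its endpoints' difference, ∂[p,q] = q − p. For instance
  ∂df = f − d.
The 7×18 boundary matrix has rank 6 and Smith normal form diag(1,1,1,1,1,1).

Boundary ∂_2: C_2 → C_1 sends each 2-simplex [p,q,r] to [q,r] − [p,r] + [p,q]. For instance
  ∂afg = fg − ag + af,
  ∂acd = cd − ad + ac.
The resulting 18×12 matrix has rank 12, and its Smith normal form has invariant factors (1,1,1,1,1,1,1,1,1,1,1,2).

From H_k ≅ ker(∂_k) / im(∂_{k+1}) we obtain:

  H_0: rank C_0 − rank ∂_1 = 7 − 6 = 1, and the invariant factors of ∂_1 are all 1, so H_0 ≅ Z.
  H_1: rank ker ∂_1 − rank ∂_2 = (18 − 6) − 12 = 0, and ∂_2 has invariant factor 2 > 1, so H_1 ≅ Z/2.
  H_2: rank ker ∂_2 − rank ∂_3 = (12 − 12) − 0 = 0, and there is no ∂_3, so H_2 ≅ 0.

As a check, the Euler characteristic is 7 − 18 + 12 = 1, which agrees with 1 − 0 + 0 = 1.
(K is a triangulation of the real projective plane RP^2.)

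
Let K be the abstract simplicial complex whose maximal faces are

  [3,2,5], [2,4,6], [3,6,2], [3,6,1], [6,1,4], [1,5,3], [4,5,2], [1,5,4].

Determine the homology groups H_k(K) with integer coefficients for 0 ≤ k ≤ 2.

Take the total order 1 < 2 < 3 < 4 < 5 < 6 on the vertex set. Then K (dimension 2) consists of the simplices:

  0-simplices (6): [1], [2], [3], [4], [5], [6]
  1-simplices (12): [1,3], [1,4], [1,5], [1,6], [2,3], [2,4], [2,5], [2,6], [3,5], [3,6], [4,5], [4,6]
  2-simplices (8): [1,3,5], [1,3,6], [1,4,5], [1,4,6], [2,3,5], [2,3,6], [2,4,5], [2,4,6]

giving chain groups C_0 ≅ Z^6, C_1 ≅ Z^12, C_2 ≅ Z^8.

Boundary ∂_1: C_1 → C_0 is given by ∂[p,q] = [q] − [p]. For instance
  ∂[2,6] = [6] − [2].
This gives a 6×12 integer matrix of rank 5; reducing to Smith normal form yields diagonal entries (1,1,1,1,1).

Boundary ∂_2: C_2 → C_1 maps a triangle to the signed sum of its edges. For instance
  ∂[2,3,5] = [3,5] − [2,5] + [2,3],
  ∂[1,4,5] = [4,5] − [1,5] + [1,4].
The 12×8 boundary matrix has rank 7 and Smith normal form diag(1,1,1,1,1,1,1).

Computing H_k = (kernel of ∂_k) / (image of ∂_{k+1}):

  H_0: rank C_0 − rank ∂_1 = 6 − 5 = 1, and the invariant factors of ∂_1 are all 1, so H_0 = Z.
  H_1: rank ker ∂_1 − rank ∂_2 = (12 − 5) − 7 = 0, and the invariant factors of ∂_2 are all 1, so H_1 = 0.
  H_2: rank ker ∂_2 − rank ∂_3 = (8 − 7) − 0 = 1, and there is no ∂_3, so H_2 = Z.

H_0 ≅ Z,  H_1 = 0,  H_2 ≅ Z.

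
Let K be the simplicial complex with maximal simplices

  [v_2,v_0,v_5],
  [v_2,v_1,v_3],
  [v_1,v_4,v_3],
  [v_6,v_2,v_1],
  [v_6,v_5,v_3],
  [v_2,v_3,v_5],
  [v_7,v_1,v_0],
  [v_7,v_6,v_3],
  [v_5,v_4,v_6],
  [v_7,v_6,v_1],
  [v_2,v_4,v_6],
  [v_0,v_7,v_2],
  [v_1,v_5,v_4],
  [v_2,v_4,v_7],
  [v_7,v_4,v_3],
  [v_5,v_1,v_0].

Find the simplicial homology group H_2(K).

H_2 = Z.

Fix the vertex order v_0 < v_1 < v_2 < v_3 < v_4 < v_5 < v_6 < v_7 and write every simplex with vertices in increasing order. Then dim K = 2 and the simplices of K are:

  0-simplices (8): [v_0], [v_1], [v_2], [v_3], [v_4], [v_5], [v_6], [v_7]
  1-simplices (24): (24 of them)
  2-simplices (16): (16 of them)

Hence C_0 ≅ Z^8, C_1 ≅ Z^24, C_2 ≅ Z^16.

∂_1: C_1 → C_0 maps an edge to its endpoints' difference, ∂[p,q] = q − p.
As a 8×24 matrix over Z this has rank 7, with invariant factors (1,1,1,1,1,1,1).

The boundary map ∂_2: C_2 → C_1 sends each 2-simplex [p,q,r] to [q,r] − [p,r] + [p,q]. For instance
  ∂[v_3,v_6,v_7] = [v_6,v_7] − [v_3,v_7] + [v_3,v_6],
  ∂[v_4,v_5,v_6] = [v_5,v_6] − [v_4,v_6] + [v_4,v_5].
The resulting 24×16 matrix has rank 15, and its Smith normal form has invariant factors (1,1,1,1,1,1,1,1,1,1,1,1,1,1,1).

Reading off H_k = ker ∂_k / im ∂_{k+1}:

  H_2: rank ker ∂_2 − rank ∂_3 = (16 − 15) − 0 = 1, and there is no ∂_3, so H_2 ≅ Z.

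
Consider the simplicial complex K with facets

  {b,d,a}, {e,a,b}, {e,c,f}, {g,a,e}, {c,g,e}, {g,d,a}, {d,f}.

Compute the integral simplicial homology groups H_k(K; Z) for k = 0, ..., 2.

Order the vertices as a < b < c < d < e < f < g. Listing each simplex with vertices in this order, K has dimension 2 with simplices:

  0-simplices (7): a, b, c, d, e, f, g
  1-simplices (13): ab, ad, ae, ag, bd, be, ce, cf, cg, df, dg, ef, eg
  2-simplices (6): abd, abe, adg, aeg, cef, ceg

Hence C_0 ≅ Z^7, C_1 ≅ Z^13, C_2 ≅ Z^6.

Boundary ∂_1: C_1 → C_0 maps an edge to its endpoints' difference, ∂[p,q] = q − p. For instance
  ∂cf = f − c.
This gives a 7×13 integer matrix of rank 6; reducing to Smith normal form yields diagonal entries (1,1,1,1,1,1).

Boundary ∂_2: C_2 → C_1 sends each 2-simplex [p,q,r] to [q,r] − [p,r] + [p,q]. For instance
  ∂aeg = eg − ag + ae,
  ∂abd = bd − ad + ab.
The resulting 13×6 matrix has rank 6, and its Smith normal form has invariant factors (1,1,1,1,1,1).

Now H_k = ker ∂_k / im ∂_{k+1}, so:

  H_0: rank C_0 − rank ∂_1 = 7 − 6 = 1, and the invariant factors of ∂_1 are all 1, so H_0 ≅ Z.
  H_1: rank ker ∂_1 − rank ∂_2 = (13 − 6) − 6 = 1, and the invariant factors of ∂_2 are all 1, so H_1 ≅ Z.
  H_2: rank ker ∂_2 − rank ∂_3 = (6 − 6) − 0 = 0, and there is no ∂_3, so H_2 ≅ 0.

H_0 ≅ Z,  H_1 ≅ Z,  H_2 = 0.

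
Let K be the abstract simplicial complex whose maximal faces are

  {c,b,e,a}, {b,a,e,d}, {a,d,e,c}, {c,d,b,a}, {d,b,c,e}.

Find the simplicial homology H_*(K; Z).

K has 5 vertices, 10 edges, 10 triangles, 5 3-simplices.
rank ∂_0 = 0, rank ∂_1 = 4 ⇒ b_0 = 5 − 0 − 4 = 1; all invariant factors of ∂_1 are 1 so no torsion. So H_0 = Z.
rank ∂_1 = 4, rank ∂_2 = 6 ⇒ b_1 = 10 − 4 − 6 = 0; all invariant factors of ∂_2 are 1 so no torsion. So H_1 = 0.
rank ∂_2 = 6, rank ∂_3 = 4 ⇒ b_2 = 10 − 6 − 4 = 0; all invariant factors of ∂_3 are 1 so no torsion. So H_2 = 0.
rank ∂_3 = 4, rank ∂_4 = 0 ⇒ b_3 = 5 − 4 − 0 = 1. So H_3 = Z.

H_0 ≅ Z,  H_1 = 0,  H_2 = 0,  H_3 ≅ Z.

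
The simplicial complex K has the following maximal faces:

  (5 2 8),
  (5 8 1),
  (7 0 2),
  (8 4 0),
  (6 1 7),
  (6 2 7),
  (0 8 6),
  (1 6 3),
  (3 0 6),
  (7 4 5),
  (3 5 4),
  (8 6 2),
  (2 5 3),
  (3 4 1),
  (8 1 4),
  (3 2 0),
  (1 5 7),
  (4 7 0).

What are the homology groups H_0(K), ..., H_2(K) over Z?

K has 9 vertices, 27 edges, 18 triangles.
rank ∂_0 = 0, rank ∂_1 = 8 ⇒ b_0 = 9 − 0 − 8 = 1; all invariant factors of ∂_1 are 1 so no torsion. So H_0 ≅ Z.
rank ∂_1 = 8, rank ∂_2 = 18 ⇒ b_1 = 27 − 8 − 18 = 1; ∂_2 has invariant factor(s) [2] giving torsion. So H_1 ≅ Z ⊕ Z/2Z.
rank ∂_2 = 18, rank ∂_3 = 0 ⇒ b_2 = 18 − 18 − 0 = 0. So H_2 ≅ 0.

H_0 = Z,  H_1 = Z ⊕ Z/2Z,  H_2 = 0.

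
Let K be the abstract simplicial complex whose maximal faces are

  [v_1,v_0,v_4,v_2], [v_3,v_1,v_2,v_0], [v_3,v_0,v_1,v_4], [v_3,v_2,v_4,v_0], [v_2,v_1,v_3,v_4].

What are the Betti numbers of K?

b_0 = 1, b_1 = 0, b_2 = 0, b_3 = 1.

Take the total order v_0 < v_1 < v_2 < v_3 < v_4 on the vertex set. Then K (dimension 3) consists of the simplices:

  0-simplices (5): [v_0], [v_1], [v_2], [v_3], [v_4]
  1-simplices (10): [v_0,v_1], [v_0,v_2], [v_0,v_3], [v_0,v_4], [v_1,v_2], [v_1,v_3], [v_1,v_4], [v_2,v_3], [v_2,v_4], [v_3,v_4]
  2-simplices (10): [v_0,v_1,v_2], [v_0,v_1,v_3], [v_0,v_1,v_4], [v_0,v_2,v_3], [v_0,v_2,v_4], [v_0,v_3,v_4], [v_1,v_2,v_3], [v_1,v_2,v_4], [v_1,v_3,v_4], [v_2,v_3,v_4]
  3-simplices (5): [v_0,v_1,v_2,v_3], [v_0,v_1,v_2,v_4], [v_0,v_1,v_3,v_4], [v_0,v_2,v_3,v_4], [v_1,v_2,v_3,v_4]

Hence C_0 ≅ Z^5, C_1 ≅ Z^10, C_2 ≅ Z^10, C_3 ≅ Z^5.

Boundary ∂_1: C_1 → C_0 is given by ∂[p,q] = [q] − [p]. For instance
  ∂[v_0,v_1] = [v_1] − [v_0].
This gives a 5×10 integer matrix of rank 4; reducing to Smith normal form yields diagonal entries (1,1,1,1).

Boundary ∂_2: C_2 → C_1 acts by ∂[p,q,r] = [q,r] − [p,r] + [p,q]. For instance
  ∂[v_2,v_3,v_4] = [v_3,v_4] − [v_2,v_4] + [v_2,v_3],
  ∂[v_0,v_1,v_2] = [v_1,v_2] − [v_0,v_2] + [v_0,v_1].
The 10×10 boundary matrix has rank 6 and Smith normal form diag(1,1,1,1,1,1).

The boundary map ∂_3: C_3 → C_2 sends each 3-simplex σ to the alternating sum Σ_i (−1)^i (σ with its i-th vertex removed). For instance
  ∂[v_1,v_2,v_3,v_4] = [v_2,v_3,v_4] − [v_1,v_3,v_4] + [v_1,v_2,v_4] − [v_1,v_2,v_3],
  ∂[v_0,v_2,v_3,v_4] = [v_2,v_3,v_4] − [v_0,v_3,v_4] + [v_0,v_2,v_4] − [v_0,v_2,v_3].
As a 10×5 matrix over Z this has rank 4, with invariant factors (1,1,1,1).

Now H_k = ker ∂_k / im ∂_{k+1}, so:

  H_0: rank C_0 − rank ∂_1 = 5 − 4 = 1, and the invariant factors of ∂_1 are all 1, so H_0 ≅ Z.
  H_1: rank ker ∂_1 − rank ∂_2 = (10 − 4) − 6 = 0, and the invariant factors of ∂_2 are all 1, so H_1 ≅ 0.
  H_2: rank ker ∂_2 − rank ∂_3 = (10 − 6) − 4 = 0, and the invariant factors of ∂_3 are all 1, so H_2 ≅ 0.
  H_3: rank ker ∂_3 − rank ∂_4 = (5 − 4) − 0 = 1, and there is no ∂_4, so H_3 ≅ Z.

(K is a triangulation of the 3-sphere S^3.)

Hence the Betti numbers are b_0 = 1, b_1 = 0, b_2 = 0, b_3 = 1.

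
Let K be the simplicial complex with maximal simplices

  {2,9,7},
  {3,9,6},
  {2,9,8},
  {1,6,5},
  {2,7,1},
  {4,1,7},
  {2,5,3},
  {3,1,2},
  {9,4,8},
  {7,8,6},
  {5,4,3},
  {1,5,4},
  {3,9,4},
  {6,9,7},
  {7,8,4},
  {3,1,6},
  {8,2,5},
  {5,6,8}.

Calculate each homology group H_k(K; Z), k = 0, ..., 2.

H_0 ≅ Z,  H_1 ≅ Z ⊕ Z/2Z,  H_2 = 0.

K has 9 vertices, 27 edges, 18 triangles.
rank ∂_0 = 0, rank ∂_1 = 8 ⇒ b_0 = 9 − 0 − 8 = 1; all invariant factors of ∂_1 are 1 so no torsion. So H_0 = Z.
rank ∂_1 = 8, rank ∂_2 = 18 ⇒ b_1 = 27 − 8 − 18 = 1; ∂_2 has invariant factor(s) [2] giving torsion. So H_1 = Z ⊕ Z/2Z.
rank ∂_2 = 18, rank ∂_3 = 0 ⇒ b_2 = 18 − 18 − 0 = 0. So H_2 = 0.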